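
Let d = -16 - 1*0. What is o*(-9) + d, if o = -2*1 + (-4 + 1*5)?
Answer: -7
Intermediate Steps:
o = -1 (o = -2 + (-4 + 5) = -2 + 1 = -1)
d = -16 (d = -16 + 0 = -16)
o*(-9) + d = -1*(-9) - 16 = 9 - 16 = -7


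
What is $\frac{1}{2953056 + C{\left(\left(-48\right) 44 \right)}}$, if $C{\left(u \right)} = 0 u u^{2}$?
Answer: $\frac{1}{2953056} \approx 3.3863 \cdot 10^{-7}$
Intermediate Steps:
$C{\left(u \right)} = 0$ ($C{\left(u \right)} = 0 u^{3} = 0$)
$\frac{1}{2953056 + C{\left(\left(-48\right) 44 \right)}} = \frac{1}{2953056 + 0} = \frac{1}{2953056}$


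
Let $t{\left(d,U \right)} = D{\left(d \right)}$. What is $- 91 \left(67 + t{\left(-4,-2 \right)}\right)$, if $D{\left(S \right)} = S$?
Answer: $-5733$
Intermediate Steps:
$t{\left(d,U \right)} = d$
$- 91 \left(67 + t{\left(-4,-2 \right)}\right) = - 91 \left(67 - 4\right) = \left(-91\right) 63 = -5733$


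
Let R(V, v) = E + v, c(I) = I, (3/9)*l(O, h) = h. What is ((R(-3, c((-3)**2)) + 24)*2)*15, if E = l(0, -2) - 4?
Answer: 690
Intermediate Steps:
l(O, h) = 3*h
E = -10 (E = 3*(-2) - 4 = -6 - 4 = -10)
R(V, v) = -10 + v
((R(-3, c((-3)**2)) + 24)*2)*15 = (((-10 + (-3)**2) + 24)*2)*15 = (((-10 + 9) + 24)*2)*15 = ((-1 + 24)*2)*15 = (23*2)*15 = 46*15 = 690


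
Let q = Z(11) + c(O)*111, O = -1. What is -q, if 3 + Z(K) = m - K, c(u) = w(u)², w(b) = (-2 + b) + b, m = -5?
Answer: -1757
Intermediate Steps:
w(b) = -2 + 2*b
c(u) = (-2 + 2*u)²
Z(K) = -8 - K (Z(K) = -3 + (-5 - K) = -8 - K)
q = 1757 (q = (-8 - 1*11) + (4*(-1 - 1)²)*111 = (-8 - 11) + (4*(-2)²)*111 = -19 + (4*4)*111 = -19 + 16*111 = -19 + 1776 = 1757)
-q = -1*1757 = -1757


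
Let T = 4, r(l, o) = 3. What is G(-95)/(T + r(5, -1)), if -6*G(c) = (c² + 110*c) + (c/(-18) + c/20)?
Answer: 51281/1512 ≈ 33.916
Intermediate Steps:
G(c) = -19799*c/1080 - c²/6 (G(c) = -((c² + 110*c) + (c/(-18) + c/20))/6 = -((c² + 110*c) + (c*(-1/18) + c*(1/20)))/6 = -((c² + 110*c) + (-c/18 + c/20))/6 = -((c² + 110*c) - c/180)/6 = -(c² + 19799*c/180)/6 = -19799*c/1080 - c²/6)
G(-95)/(T + r(5, -1)) = (-1/1080*(-95)*(19799 + 180*(-95)))/(4 + 3) = (-1/1080*(-95)*(19799 - 17100))/7 = (-1/1080*(-95)*2699)/7 = (⅐)*(51281/216) = 51281/1512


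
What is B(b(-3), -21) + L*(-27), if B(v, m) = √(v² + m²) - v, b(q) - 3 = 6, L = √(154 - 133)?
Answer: -9 - 27*√21 + 3*√58 ≈ -109.88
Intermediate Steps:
L = √21 ≈ 4.5826
b(q) = 9 (b(q) = 3 + 6 = 9)
B(v, m) = √(m² + v²) - v
B(b(-3), -21) + L*(-27) = (√((-21)² + 9²) - 1*9) + √21*(-27) = (√(441 + 81) - 9) - 27*√21 = (√522 - 9) - 27*√21 = (3*√58 - 9) - 27*√21 = (-9 + 3*√58) - 27*√21 = -9 - 27*√21 + 3*√58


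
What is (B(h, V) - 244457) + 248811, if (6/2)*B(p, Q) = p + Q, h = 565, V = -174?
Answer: 13453/3 ≈ 4484.3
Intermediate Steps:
B(p, Q) = Q/3 + p/3 (B(p, Q) = (p + Q)/3 = (Q + p)/3 = Q/3 + p/3)
(B(h, V) - 244457) + 248811 = (((1/3)*(-174) + (1/3)*565) - 244457) + 248811 = ((-58 + 565/3) - 244457) + 248811 = (391/3 - 244457) + 248811 = -732980/3 + 248811 = 13453/3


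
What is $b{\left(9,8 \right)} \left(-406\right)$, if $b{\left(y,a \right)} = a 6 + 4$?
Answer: $-21112$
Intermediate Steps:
$b{\left(y,a \right)} = 4 + 6 a$ ($b{\left(y,a \right)} = 6 a + 4 = 4 + 6 a$)
$b{\left(9,8 \right)} \left(-406\right) = \left(4 + 6 \cdot 8\right) \left(-406\right) = \left(4 + 48\right) \left(-406\right) = 52 \left(-406\right) = -21112$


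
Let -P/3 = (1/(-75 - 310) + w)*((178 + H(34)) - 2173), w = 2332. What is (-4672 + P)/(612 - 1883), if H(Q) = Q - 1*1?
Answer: -5282763914/489335 ≈ -10796.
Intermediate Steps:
H(Q) = -1 + Q (H(Q) = Q - 1 = -1 + Q)
P = 5284562634/385 (P = -3*(1/(-75 - 310) + 2332)*((178 + (-1 + 34)) - 2173) = -3*(1/(-385) + 2332)*((178 + 33) - 2173) = -3*(-1/385 + 2332)*(211 - 2173) = -2693457*(-1962)/385 = -3*(-1761520878/385) = 5284562634/385 ≈ 1.3726e+7)
(-4672 + P)/(612 - 1883) = (-4672 + 5284562634/385)/(612 - 1883) = (5282763914/385)/(-1271) = (5282763914/385)*(-1/1271) = -5282763914/489335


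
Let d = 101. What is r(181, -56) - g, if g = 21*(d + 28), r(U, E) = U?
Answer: -2528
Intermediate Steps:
g = 2709 (g = 21*(101 + 28) = 21*129 = 2709)
r(181, -56) - g = 181 - 1*2709 = 181 - 2709 = -2528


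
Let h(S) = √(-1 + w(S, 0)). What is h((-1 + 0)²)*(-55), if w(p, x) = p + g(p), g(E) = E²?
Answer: -55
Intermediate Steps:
w(p, x) = p + p²
h(S) = √(-1 + S*(1 + S))
h((-1 + 0)²)*(-55) = √(-1 + (-1 + 0)² + ((-1 + 0)²)²)*(-55) = √(-1 + (-1)² + ((-1)²)²)*(-55) = √(-1 + 1 + 1²)*(-55) = √(-1 + 1 + 1)*(-55) = √1*(-55) = 1*(-55) = -55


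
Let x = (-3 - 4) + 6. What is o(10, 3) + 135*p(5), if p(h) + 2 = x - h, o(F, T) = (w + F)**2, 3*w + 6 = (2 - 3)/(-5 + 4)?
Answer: -9095/9 ≈ -1010.6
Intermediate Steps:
x = -1 (x = -7 + 6 = -1)
w = -5/3 (w = -2 + ((2 - 3)/(-5 + 4))/3 = -2 + (-1/(-1))/3 = -2 + (-1*(-1))/3 = -2 + (1/3)*1 = -2 + 1/3 = -5/3 ≈ -1.6667)
o(F, T) = (-5/3 + F)**2
p(h) = -3 - h (p(h) = -2 + (-1 - h) = -3 - h)
o(10, 3) + 135*p(5) = (-5 + 3*10)**2/9 + 135*(-3 - 1*5) = (-5 + 30)**2/9 + 135*(-3 - 5) = (1/9)*25**2 + 135*(-8) = (1/9)*625 - 1080 = 625/9 - 1080 = -9095/9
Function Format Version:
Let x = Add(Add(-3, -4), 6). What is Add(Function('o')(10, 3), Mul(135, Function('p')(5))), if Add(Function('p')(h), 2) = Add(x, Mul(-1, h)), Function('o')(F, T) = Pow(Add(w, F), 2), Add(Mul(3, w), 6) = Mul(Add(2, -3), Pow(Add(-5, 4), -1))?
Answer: Rational(-9095, 9) ≈ -1010.6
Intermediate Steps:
x = -1 (x = Add(-7, 6) = -1)
w = Rational(-5, 3) (w = Add(-2, Mul(Rational(1, 3), Mul(Add(2, -3), Pow(Add(-5, 4), -1)))) = Add(-2, Mul(Rational(1, 3), Mul(-1, Pow(-1, -1)))) = Add(-2, Mul(Rational(1, 3), Mul(-1, -1))) = Add(-2, Mul(Rational(1, 3), 1)) = Add(-2, Rational(1, 3)) = Rational(-5, 3) ≈ -1.6667)
Function('o')(F, T) = Pow(Add(Rational(-5, 3), F), 2)
Function('p')(h) = Add(-3, Mul(-1, h)) (Function('p')(h) = Add(-2, Add(-1, Mul(-1, h))) = Add(-3, Mul(-1, h)))
Add(Function('o')(10, 3), Mul(135, Function('p')(5))) = Add(Mul(Rational(1, 9), Pow(Add(-5, Mul(3, 10)), 2)), Mul(135, Add(-3, Mul(-1, 5)))) = Add(Mul(Rational(1, 9), Pow(Add(-5, 30), 2)), Mul(135, Add(-3, -5))) = Add(Mul(Rational(1, 9), Pow(25, 2)), Mul(135, -8)) = Add(Mul(Rational(1, 9), 625), -1080) = Add(Rational(625, 9), -1080) = Rational(-9095, 9)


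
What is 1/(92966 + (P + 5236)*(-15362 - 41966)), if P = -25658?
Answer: 1/1170845382 ≈ 8.5408e-10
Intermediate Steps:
1/(92966 + (P + 5236)*(-15362 - 41966)) = 1/(92966 + (-25658 + 5236)*(-15362 - 41966)) = 1/(92966 - 20422*(-57328)) = 1/(92966 + 1170752416) = 1/1170845382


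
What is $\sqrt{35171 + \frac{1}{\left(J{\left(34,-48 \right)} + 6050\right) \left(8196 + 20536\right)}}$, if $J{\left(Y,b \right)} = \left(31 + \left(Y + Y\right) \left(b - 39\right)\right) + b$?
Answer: $\frac{5 \sqrt{441616860682855}}{560274} \approx 187.54$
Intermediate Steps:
$J{\left(Y,b \right)} = 31 + b + 2 Y \left(-39 + b\right)$ ($J{\left(Y,b \right)} = \left(31 + 2 Y \left(-39 + b\right)\right) + b = 31 + b + 2 Y \left(-39 + b\right)$)
$\sqrt{35171 + \frac{1}{\left(J{\left(34,-48 \right)} + 6050\right) \left(8196 + 20536\right)}} = \sqrt{35171 + \frac{1}{\left(\left(31 - 48 - 2652 + 2 \cdot 34 \left(-48\right)\right) + 6050\right) \left(8196 + 20536\right)}} = \sqrt{35171 + \frac{1}{\left(\left(31 - 48 - 2652 - 3264\right) + 6050\right) 28732}} = \sqrt{35171 + \frac{1}{\left(-5933 + 6050\right) 28732}} = \sqrt{35171 + \frac{1}{117 \cdot 28732}} = \sqrt{35171 + \frac{1}{3361644}} = \sqrt{\frac{118232381125}{3361644}} = \frac{5 \sqrt{441616860682855}}{560274}$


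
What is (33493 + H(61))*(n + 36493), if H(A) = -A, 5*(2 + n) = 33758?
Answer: 7228433016/5 ≈ 1.4457e+9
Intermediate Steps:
n = 33748/5 (n = -2 + (1/5)*33758 = -2 + 33758/5 = 33748/5 ≈ 6749.6)
(33493 + H(61))*(n + 36493) = (33493 - 1*61)*(33748/5 + 36493) = (33493 - 61)*(216213/5) = 33432*(216213/5) = 7228433016/5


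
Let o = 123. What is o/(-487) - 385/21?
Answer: -27154/1461 ≈ -18.586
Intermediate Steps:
o/(-487) - 385/21 = 123/(-487) - 385/21 = 123*(-1/487) - 385*1/21 = -123/487 - 55/3 = -27154/1461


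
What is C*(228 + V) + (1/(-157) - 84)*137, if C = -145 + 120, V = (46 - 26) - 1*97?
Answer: -2399568/157 ≈ -15284.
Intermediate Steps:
V = -77 (V = 20 - 97 = -77)
C = -25
C*(228 + V) + (1/(-157) - 84)*137 = -25*(228 - 77) + (1/(-157) - 84)*137 = -25*151 + (-1/157 - 84)*137 = -3775 - 13189/157*137 = -3775 - 1806893/157 = -2399568/157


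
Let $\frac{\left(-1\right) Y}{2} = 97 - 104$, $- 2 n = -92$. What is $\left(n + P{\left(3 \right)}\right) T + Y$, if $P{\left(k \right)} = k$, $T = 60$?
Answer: $2954$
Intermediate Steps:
$n = 46$ ($n = \left(- \frac{1}{2}\right) \left(-92\right) = 46$)
$Y = 14$ ($Y = - 2 \left(97 - 104\right) = \left(-2\right) \left(-7\right) = 14$)
$\left(n + P{\left(3 \right)}\right) T + Y = \left(46 + 3\right) 60 + 14 = 49 \cdot 60 + 14 = 2940 + 14 = 2954$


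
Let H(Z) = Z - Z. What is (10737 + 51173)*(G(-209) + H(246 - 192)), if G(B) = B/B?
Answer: 61910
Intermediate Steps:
G(B) = 1
H(Z) = 0
(10737 + 51173)*(G(-209) + H(246 - 192)) = (10737 + 51173)*(1 + 0) = 61910*1 = 61910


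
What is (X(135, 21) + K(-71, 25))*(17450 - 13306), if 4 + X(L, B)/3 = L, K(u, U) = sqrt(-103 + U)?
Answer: 1628592 + 4144*I*sqrt(78) ≈ 1.6286e+6 + 36599.0*I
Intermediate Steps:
X(L, B) = -12 + 3*L
(X(135, 21) + K(-71, 25))*(17450 - 13306) = ((-12 + 3*135) + sqrt(-103 + 25))*(17450 - 13306) = ((-12 + 405) + sqrt(-78))*4144 = (393 + I*sqrt(78))*4144 = 1628592 + 4144*I*sqrt(78)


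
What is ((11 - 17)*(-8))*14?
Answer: 672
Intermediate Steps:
((11 - 17)*(-8))*14 = -6*(-8)*14 = 48*14 = 672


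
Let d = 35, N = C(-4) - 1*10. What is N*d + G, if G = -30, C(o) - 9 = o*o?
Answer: 495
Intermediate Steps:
C(o) = 9 + o² (C(o) = 9 + o*o = 9 + o²)
N = 15 (N = (9 + (-4)²) - 1*10 = (9 + 16) - 10 = 25 - 10 = 15)
N*d + G = 15*35 - 30 = 525 - 30 = 495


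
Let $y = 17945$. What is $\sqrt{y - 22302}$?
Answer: $i \sqrt{4357} \approx 66.008 i$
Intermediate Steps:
$\sqrt{y - 22302} = \sqrt{17945 - 22302} = \sqrt{-4357} = i \sqrt{4357}$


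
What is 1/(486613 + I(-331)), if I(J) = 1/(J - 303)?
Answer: 634/308512641 ≈ 2.0550e-6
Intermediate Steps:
I(J) = 1/(-303 + J)
1/(486613 + I(-331)) = 1/(486613 + 1/(-303 - 331)) = 1/(486613 + 1/(-634)) = 1/(486613 - 1/634) = 1/(308512641/634) = 634/308512641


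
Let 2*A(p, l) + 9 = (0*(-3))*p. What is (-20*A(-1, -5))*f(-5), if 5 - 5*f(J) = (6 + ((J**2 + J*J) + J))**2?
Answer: -46728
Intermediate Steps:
f(J) = 1 - (6 + J + 2*J**2)**2/5 (f(J) = 1 - (6 + ((J**2 + J*J) + J))**2/5 = 1 - (6 + ((J**2 + J**2) + J))**2/5 = 1 - (6 + (2*J**2 + J))**2/5 = 1 - (6 + (J + 2*J**2))**2/5 = 1 - (6 + J + 2*J**2)**2/5)
A(p, l) = -9/2 (A(p, l) = -9/2 + ((0*(-3))*p)/2 = -9/2 + (0*p)/2 = -9/2 + (1/2)*0 = -9/2 + 0 = -9/2)
(-20*A(-1, -5))*f(-5) = (-20*(-9/2))*(1 - (6 - 5 + 2*(-5)**2)**2/5) = 90*(1 - (6 - 5 + 2*25)**2/5) = 90*(1 - (6 - 5 + 50)**2/5) = 90*(1 - 1/5*51**2) = 90*(1 - 1/5*2601) = 90*(1 - 2601/5) = 90*(-2596/5) = -46728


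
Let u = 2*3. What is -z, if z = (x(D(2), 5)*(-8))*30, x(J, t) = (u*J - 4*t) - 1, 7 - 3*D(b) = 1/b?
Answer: -1920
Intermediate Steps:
u = 6
D(b) = 7/3 - 1/(3*b)
x(J, t) = -1 - 4*t + 6*J (x(J, t) = (6*J - 4*t) - 1 = (-4*t + 6*J) - 1 = -1 - 4*t + 6*J)
z = 1920 (z = ((-1 - 4*5 + 6*((⅓)*(-1 + 7*2)/2))*(-8))*30 = ((-1 - 20 + 6*((⅓)*(½)*(-1 + 14)))*(-8))*30 = ((-1 - 20 + 6*((⅓)*(½)*13))*(-8))*30 = ((-1 - 20 + 6*(13/6))*(-8))*30 = ((-1 - 20 + 13)*(-8))*30 = -8*(-8)*30 = 64*30 = 1920)
-z = -1*1920 = -1920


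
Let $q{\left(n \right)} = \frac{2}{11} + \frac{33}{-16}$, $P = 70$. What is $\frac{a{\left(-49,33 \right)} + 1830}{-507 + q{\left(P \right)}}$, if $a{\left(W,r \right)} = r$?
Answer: $- \frac{327888}{89563} \approx -3.661$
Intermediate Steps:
$q{\left(n \right)} = - \frac{331}{176}$ ($q{\left(n \right)} = 2 \cdot \frac{1}{11} + 33 \left(- \frac{1}{16}\right) = \frac{2}{11} - \frac{33}{16} = - \frac{331}{176}$)
$\frac{a{\left(-49,33 \right)} + 1830}{-507 + q{\left(P \right)}} = \frac{33 + 1830}{-507 - \frac{331}{176}} = \frac{1863}{- \frac{89563}{176}} = 1863 \left(- \frac{176}{89563}\right) = - \frac{327888}{89563}$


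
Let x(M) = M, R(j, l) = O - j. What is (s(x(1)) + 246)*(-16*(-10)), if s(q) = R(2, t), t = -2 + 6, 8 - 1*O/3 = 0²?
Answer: 42880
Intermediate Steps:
O = 24 (O = 24 - 3*0² = 24 - 3*0 = 24 + 0 = 24)
t = 4
R(j, l) = 24 - j
s(q) = 22 (s(q) = 24 - 1*2 = 24 - 2 = 22)
(s(x(1)) + 246)*(-16*(-10)) = (22 + 246)*(-16*(-10)) = 268*160 = 42880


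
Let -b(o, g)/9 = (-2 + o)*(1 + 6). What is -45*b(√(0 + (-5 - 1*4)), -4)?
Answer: -5670 + 8505*I ≈ -5670.0 + 8505.0*I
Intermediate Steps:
b(o, g) = 126 - 63*o (b(o, g) = -9*(-2 + o)*(1 + 6) = -9*(-2 + o)*7 = -9*(-14 + 7*o) = 126 - 63*o)
-45*b(√(0 + (-5 - 1*4)), -4) = -45*(126 - 63*√(0 + (-5 - 1*4))) = -45*(126 - 63*√(0 + (-5 - 4))) = -45*(126 - 63*√(0 - 9)) = -45*(126 - 189*I) = -5670 + 8505*I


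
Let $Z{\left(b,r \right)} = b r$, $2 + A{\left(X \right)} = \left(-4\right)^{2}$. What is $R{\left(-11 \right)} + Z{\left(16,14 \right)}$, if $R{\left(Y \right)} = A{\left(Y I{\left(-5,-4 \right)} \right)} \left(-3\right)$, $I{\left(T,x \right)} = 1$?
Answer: $182$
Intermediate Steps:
$A{\left(X \right)} = 14$ ($A{\left(X \right)} = -2 + \left(-4\right)^{2} = -2 + 16 = 14$)
$R{\left(Y \right)} = -42$ ($R{\left(Y \right)} = 14 \left(-3\right) = -42$)
$R{\left(-11 \right)} + Z{\left(16,14 \right)} = -42 + 16 \cdot 14 = -42 + 224 = 182$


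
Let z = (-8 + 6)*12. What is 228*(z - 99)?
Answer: -28044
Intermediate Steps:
z = -24 (z = -2*12 = -24)
228*(z - 99) = 228*(-24 - 99) = 228*(-123) = -28044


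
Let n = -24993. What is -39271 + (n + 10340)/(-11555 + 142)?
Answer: -448185270/11413 ≈ -39270.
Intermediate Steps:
-39271 + (n + 10340)/(-11555 + 142) = -39271 + (-24993 + 10340)/(-11555 + 142) = -39271 - 14653/(-11413) = -39271 - 14653*(-1/11413) = -39271 + 14653/11413 = -448185270/11413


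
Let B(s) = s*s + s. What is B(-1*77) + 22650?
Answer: 28502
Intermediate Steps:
B(s) = s + s**2 (B(s) = s**2 + s = s + s**2)
B(-1*77) + 22650 = (-1*77)*(1 - 1*77) + 22650 = -77*(1 - 77) + 22650 = -77*(-76) + 22650 = 5852 + 22650 = 28502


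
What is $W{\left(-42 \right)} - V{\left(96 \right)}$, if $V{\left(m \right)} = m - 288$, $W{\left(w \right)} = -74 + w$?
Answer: $76$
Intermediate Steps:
$V{\left(m \right)} = -288 + m$
$W{\left(-42 \right)} - V{\left(96 \right)} = \left(-74 - 42\right) - \left(-288 + 96\right) = -116 - -192 = -116 + 192 = 76$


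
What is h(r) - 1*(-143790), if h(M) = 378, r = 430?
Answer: 144168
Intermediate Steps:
h(r) - 1*(-143790) = 378 - 1*(-143790) = 378 + 143790 = 144168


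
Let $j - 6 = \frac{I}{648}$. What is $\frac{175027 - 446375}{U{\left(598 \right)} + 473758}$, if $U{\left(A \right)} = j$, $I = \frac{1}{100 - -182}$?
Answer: $- \frac{49585048128}{86573738305} \approx -0.57275$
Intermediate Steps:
$I = \frac{1}{282}$ ($I = \frac{1}{100 + 182} = \frac{1}{282} \approx 0.0035461$)
$j = \frac{1096417}{182736}$ ($j = 6 + \frac{1}{282 \cdot 648} = 6 + \frac{1}{282} \cdot \frac{1}{648} = 6 + \frac{1}{182736} = \frac{1096417}{182736} \approx 6.0$)
$U{\left(A \right)} = \frac{1096417}{182736}$
$\frac{175027 - 446375}{U{\left(598 \right)} + 473758} = \frac{175027 - 446375}{\frac{1096417}{182736} + 473758} = - \frac{271348}{\frac{86573738305}{182736}} = \left(-271348\right) \frac{182736}{86573738305} = - \frac{49585048128}{86573738305}$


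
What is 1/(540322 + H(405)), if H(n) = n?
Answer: 1/540727 ≈ 1.8494e-6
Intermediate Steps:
1/(540322 + H(405)) = 1/(540322 + 405) = 1/540727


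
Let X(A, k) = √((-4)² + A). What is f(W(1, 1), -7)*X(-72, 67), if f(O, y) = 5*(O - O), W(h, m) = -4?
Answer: 0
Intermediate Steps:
X(A, k) = √(16 + A)
f(O, y) = 0 (f(O, y) = 5*0 = 0)
f(W(1, 1), -7)*X(-72, 67) = 0*√(16 - 72) = 0*√(-56) = 0*(2*I*√14) = 0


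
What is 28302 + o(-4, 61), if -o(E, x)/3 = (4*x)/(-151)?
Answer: 4274334/151 ≈ 28307.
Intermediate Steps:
o(E, x) = 12*x/151 (o(E, x) = -3*4*x/(-151) = -3*4*x*(-1)/151 = -(-12)*x/151 = 12*x/151)
28302 + o(-4, 61) = 28302 + (12/151)*61 = 28302 + 732/151 = 4274334/151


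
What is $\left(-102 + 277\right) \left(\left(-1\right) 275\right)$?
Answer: $-48125$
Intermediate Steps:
$\left(-102 + 277\right) \left(\left(-1\right) 275\right) = 175 \left(-275\right) = -48125$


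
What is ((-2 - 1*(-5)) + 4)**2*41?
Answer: 2009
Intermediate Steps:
((-2 - 1*(-5)) + 4)**2*41 = ((-2 + 5) + 4)**2*41 = (3 + 4)**2*41 = 7**2*41 = 49*41 = 2009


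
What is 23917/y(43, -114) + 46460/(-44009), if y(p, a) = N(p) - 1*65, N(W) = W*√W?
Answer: 64919009725/3313085538 + 1028431*√43/75282 ≈ 109.18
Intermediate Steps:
N(W) = W^(3/2)
y(p, a) = -65 + p^(3/2) (y(p, a) = p^(3/2) - 1*65 = p^(3/2) - 65 = -65 + p^(3/2))
23917/y(43, -114) + 46460/(-44009) = 23917/(-65 + 43^(3/2)) + 46460/(-44009) = 23917/(-65 + 43*√43) + 46460*(-1/44009) = 23917/(-65 + 43*√43) - 46460/44009 = -46460/44009 + 23917/(-65 + 43*√43)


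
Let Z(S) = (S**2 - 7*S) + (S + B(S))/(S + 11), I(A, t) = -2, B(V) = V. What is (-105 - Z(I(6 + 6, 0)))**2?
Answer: 1216609/81 ≈ 15020.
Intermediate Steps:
Z(S) = S**2 - 7*S + 2*S/(11 + S) (Z(S) = (S**2 - 7*S) + (S + S)/(S + 11) = (S**2 - 7*S) + (2*S)/(11 + S) = (S**2 - 7*S) + 2*S/(11 + S) = S**2 - 7*S + 2*S/(11 + S))
(-105 - Z(I(6 + 6, 0)))**2 = (-105 - (-2)*(-75 + (-2)**2 + 4*(-2))/(11 - 2))**2 = (-105 - (-2)*(-75 + 4 - 8)/9)**2 = (-105 - (-2)*(-79)/9)**2 = (-105 - 1*158/9)**2 = (-105 - 158/9)**2 = (-1103/9)**2 = 1216609/81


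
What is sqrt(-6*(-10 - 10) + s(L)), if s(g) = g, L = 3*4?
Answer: 2*sqrt(33) ≈ 11.489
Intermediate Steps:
L = 12
sqrt(-6*(-10 - 10) + s(L)) = sqrt(-6*(-10 - 10) + 12) = sqrt(-6*(-20) + 12) = sqrt(120 + 12) = sqrt(132) = 2*sqrt(33)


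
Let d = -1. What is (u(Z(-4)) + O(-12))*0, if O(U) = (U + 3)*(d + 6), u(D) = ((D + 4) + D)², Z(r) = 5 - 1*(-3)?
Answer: 0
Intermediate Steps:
Z(r) = 8 (Z(r) = 5 + 3 = 8)
u(D) = (4 + 2*D)² (u(D) = ((4 + D) + D)² = (4 + 2*D)²)
O(U) = 15 + 5*U (O(U) = (U + 3)*(-1 + 6) = (3 + U)*5 = 15 + 5*U)
(u(Z(-4)) + O(-12))*0 = (4*(2 + 8)² + (15 + 5*(-12)))*0 = (4*10² + (15 - 60))*0 = (4*100 - 45)*0 = (400 - 45)*0 = 355*0 = 0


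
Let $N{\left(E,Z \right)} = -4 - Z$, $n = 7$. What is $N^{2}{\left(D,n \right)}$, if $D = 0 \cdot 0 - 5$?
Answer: $121$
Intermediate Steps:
$D = -5$ ($D = 0 - 5 = -5$)
$N^{2}{\left(D,n \right)} = \left(-4 - 7\right)^{2} = \left(-11\right)^{2} = 121$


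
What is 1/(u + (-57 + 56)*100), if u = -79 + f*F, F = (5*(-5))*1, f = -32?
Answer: 1/621 ≈ 0.0016103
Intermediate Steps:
F = -25 (F = -25*1 = -25)
u = 721 (u = -79 - 32*(-25) = -79 + 800 = 721)
1/(u + (-57 + 56)*100) = 1/(721 + (-57 + 56)*100) = 1/(721 - 1*100) = 1/(721 - 100) = 1/621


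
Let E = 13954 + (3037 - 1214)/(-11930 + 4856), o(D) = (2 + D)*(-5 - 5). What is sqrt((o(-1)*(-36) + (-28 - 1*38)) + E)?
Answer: sqrt(79219783794)/2358 ≈ 119.36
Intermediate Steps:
o(D) = -20 - 10*D (o(D) = (2 + D)*(-10) = -20 - 10*D)
E = 98708773/7074 (E = 13954 + 1823/(-7074) = 13954 + 1823*(-1/7074) = 13954 - 1823/7074 = 98708773/7074 ≈ 13954.)
sqrt((o(-1)*(-36) + (-28 - 1*38)) + E) = sqrt(((-20 - 10*(-1))*(-36) + (-28 - 1*38)) + 98708773/7074) = sqrt(((-20 + 10)*(-36) + (-28 - 38)) + 98708773/7074) = sqrt((-10*(-36) - 66) + 98708773/7074) = sqrt((360 - 66) + 98708773/7074) = sqrt(294 + 98708773/7074) = sqrt(100788529/7074) = sqrt(79219783794)/2358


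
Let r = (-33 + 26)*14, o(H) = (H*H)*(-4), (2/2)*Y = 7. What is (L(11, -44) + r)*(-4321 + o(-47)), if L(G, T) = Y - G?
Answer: 1342014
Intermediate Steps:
Y = 7
o(H) = -4*H² (o(H) = H²*(-4) = -4*H²)
L(G, T) = 7 - G
r = -98 (r = -7*14 = -98)
(L(11, -44) + r)*(-4321 + o(-47)) = ((7 - 1*11) - 98)*(-4321 - 4*(-47)²) = ((7 - 11) - 98)*(-4321 - 4*2209) = (-4 - 98)*(-4321 - 8836) = -102*(-13157) = 1342014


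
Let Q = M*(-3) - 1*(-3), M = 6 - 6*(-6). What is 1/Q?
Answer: -1/123 ≈ -0.0081301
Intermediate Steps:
M = 42 (M = 6 + 36 = 42)
Q = -123 (Q = 42*(-3) - 1*(-3) = -126 + 3 = -123)
1/Q = 1/(-123) = -1/123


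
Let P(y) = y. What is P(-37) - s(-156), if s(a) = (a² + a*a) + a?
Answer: -48553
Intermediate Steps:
s(a) = a + 2*a² (s(a) = (a² + a²) + a = 2*a² + a = a + 2*a²)
P(-37) - s(-156) = -37 - (-156)*(1 + 2*(-156)) = -37 - (-156)*(1 - 312) = -37 - (-156)*(-311) = -37 - 1*48516 = -37 - 48516 = -48553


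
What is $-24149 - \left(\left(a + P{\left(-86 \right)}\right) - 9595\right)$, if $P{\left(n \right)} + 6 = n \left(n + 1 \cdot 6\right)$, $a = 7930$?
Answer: $-29358$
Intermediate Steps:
$P{\left(n \right)} = -6 + n \left(6 + n\right)$ ($P{\left(n \right)} = -6 + n \left(n + 1 \cdot 6\right) = -6 + n \left(n + 6\right) = -6 + n \left(6 + n\right)$)
$-24149 - \left(\left(a + P{\left(-86 \right)}\right) - 9595\right) = -24149 - \left(\left(7930 + \left(-6 + \left(-86\right)^{2} + 6 \left(-86\right)\right)\right) - 9595\right) = -24149 - \left(\left(7930 - -6874\right) - 9595\right) = -24149 - \left(\left(7930 + 6874\right) - 9595\right) = -24149 - \left(14804 - 9595\right) = -24149 - 5209 = -29358$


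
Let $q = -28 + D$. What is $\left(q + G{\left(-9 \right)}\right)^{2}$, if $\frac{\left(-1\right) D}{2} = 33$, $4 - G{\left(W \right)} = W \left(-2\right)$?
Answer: $11664$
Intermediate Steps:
$G{\left(W \right)} = 4 + 2 W$ ($G{\left(W \right)} = 4 - W \left(-2\right) = 4 - - 2 W = 4 + 2 W$)
$D = -66$ ($D = \left(-2\right) 33 = -66$)
$q = -94$ ($q = -28 - 66 = -94$)
$\left(q + G{\left(-9 \right)}\right)^{2} = \left(-94 + \left(4 + 2 \left(-9\right)\right)\right)^{2} = \left(-94 + \left(4 - 18\right)\right)^{2} = \left(-94 - 14\right)^{2} = \left(-108\right)^{2} = 11664$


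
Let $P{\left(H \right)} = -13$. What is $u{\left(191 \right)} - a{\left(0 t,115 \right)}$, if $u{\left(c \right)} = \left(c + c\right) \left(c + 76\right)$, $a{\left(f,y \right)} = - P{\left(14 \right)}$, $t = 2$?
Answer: $101981$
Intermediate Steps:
$a{\left(f,y \right)} = 13$ ($a{\left(f,y \right)} = \left(-1\right) \left(-13\right) = 13$)
$u{\left(c \right)} = 2 c \left(76 + c\right)$
$u{\left(191 \right)} - a{\left(0 t,115 \right)} = 2 \cdot 191 \left(76 + 191\right) - 13 = 2 \cdot 191 \cdot 267 - 13 = 101994 - 13 = 101981$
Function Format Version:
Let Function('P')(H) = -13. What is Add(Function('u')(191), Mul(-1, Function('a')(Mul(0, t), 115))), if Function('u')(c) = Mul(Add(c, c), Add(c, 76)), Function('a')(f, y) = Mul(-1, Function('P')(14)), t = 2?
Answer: 101981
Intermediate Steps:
Function('a')(f, y) = 13 (Function('a')(f, y) = Mul(-1, -13) = 13)
Function('u')(c) = Mul(2, c, Add(76, c)) (Function('u')(c) = Mul(Mul(2, c), Add(76, c)) = Mul(2, c, Add(76, c)))
Add(Function('u')(191), Mul(-1, Function('a')(Mul(0, t), 115))) = Add(Mul(2, 191, Add(76, 191)), Mul(-1, 13)) = Add(Mul(2, 191, 267), -13) = Add(101994, -13) = 101981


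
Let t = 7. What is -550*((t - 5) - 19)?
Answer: 9350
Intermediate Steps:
-550*((t - 5) - 19) = -550*((7 - 5) - 19) = -550*(2 - 19) = -550*(-17) = 9350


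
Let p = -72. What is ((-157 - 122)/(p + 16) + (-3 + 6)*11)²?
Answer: 4524129/3136 ≈ 1442.6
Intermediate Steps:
((-157 - 122)/(p + 16) + (-3 + 6)*11)² = ((-157 - 122)/(-72 + 16) + (-3 + 6)*11)² = (-279/(-56) + 3*11)² = (-279*(-1/56) + 33)² = (279/56 + 33)² = (2127/56)² = 4524129/3136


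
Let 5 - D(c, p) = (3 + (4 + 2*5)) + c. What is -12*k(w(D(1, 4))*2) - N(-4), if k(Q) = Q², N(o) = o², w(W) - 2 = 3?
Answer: -1216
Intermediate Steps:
D(c, p) = -12 - c (D(c, p) = 5 - ((3 + (4 + 2*5)) + c) = 5 - ((3 + (4 + 10)) + c) = 5 - ((3 + 14) + c) = 5 - (17 + c) = 5 + (-17 - c) = -12 - c)
w(W) = 5 (w(W) = 2 + 3 = 5)
-12*k(w(D(1, 4))*2) - N(-4) = -12*(5*2)² - 1*(-4)² = -12*10² - 1*16 = -12*100 - 16 = -1200 - 16 = -1216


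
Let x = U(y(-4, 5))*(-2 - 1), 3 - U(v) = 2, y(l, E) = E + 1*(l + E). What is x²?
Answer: 9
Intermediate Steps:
y(l, E) = l + 2*E (y(l, E) = E + 1*(E + l) = E + (E + l) = l + 2*E)
U(v) = 1 (U(v) = 3 - 1*2 = 3 - 2 = 1)
x = -3 (x = 1*(-2 - 1) = 1*(-3) = -3)
x² = (-3)² = 9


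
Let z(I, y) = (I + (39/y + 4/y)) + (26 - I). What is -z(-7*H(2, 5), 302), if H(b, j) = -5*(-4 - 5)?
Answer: -7895/302 ≈ -26.142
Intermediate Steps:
H(b, j) = 45 (H(b, j) = -5*(-9) = 45)
z(I, y) = 26 + 43/y (z(I, y) = (I + 43/y) + (26 - I) = 26 + 43/y)
-z(-7*H(2, 5), 302) = -(26 + 43/302) = -1*7895/302 = -7895/302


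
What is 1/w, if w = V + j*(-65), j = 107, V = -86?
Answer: -1/7041 ≈ -0.00014203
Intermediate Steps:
w = -7041 (w = -86 + 107*(-65) = -86 - 6955 = -7041)
1/w = 1/(-7041) = -1/7041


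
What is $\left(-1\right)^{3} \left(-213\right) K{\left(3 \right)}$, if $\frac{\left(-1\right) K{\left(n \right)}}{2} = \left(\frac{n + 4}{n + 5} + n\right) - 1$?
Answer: $- \frac{4899}{4} \approx -1224.8$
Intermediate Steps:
$K{\left(n \right)} = 2 - 2 n - \frac{2 \left(4 + n\right)}{5 + n}$ ($K{\left(n \right)} = - 2 \left(\left(\frac{n + 4}{n + 5} + n\right) - 1\right) = - 2 \left(\left(\frac{4 + n}{5 + n} + n\right) - 1\right) = - 2 \left(\left(n + \frac{4 + n}{5 + n}\right) - 1\right) = - 2 \left(-1 + n + \frac{4 + n}{5 + n}\right) = 2 - 2 n - \frac{2 \left(4 + n\right)}{5 + n}$)
$\left(-1\right)^{3} \left(-213\right) K{\left(3 \right)} = \left(-1\right)^{3} \left(-213\right) \frac{2 \left(1 - 3^{2} - 15\right)}{5 + 3} = \left(-1\right) \left(-213\right) \frac{2 \left(1 - 9 - 15\right)}{8} = 213 \cdot 2 \cdot \frac{1}{8} \left(1 - 9 - 15\right) = 213 \cdot 2 \cdot \frac{1}{8} \left(-23\right) = 213 \left(- \frac{23}{4}\right) = - \frac{4899}{4}$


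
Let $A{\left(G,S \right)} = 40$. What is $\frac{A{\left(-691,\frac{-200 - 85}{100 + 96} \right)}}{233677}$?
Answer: $\frac{40}{233677} \approx 0.00017118$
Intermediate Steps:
$\frac{A{\left(-691,\frac{-200 - 85}{100 + 96} \right)}}{233677} = \frac{40}{233677}$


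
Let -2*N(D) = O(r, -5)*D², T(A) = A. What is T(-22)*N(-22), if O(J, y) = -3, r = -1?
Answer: -15972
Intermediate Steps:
N(D) = 3*D²/2 (N(D) = -(-3)*D²/2 = 3*D²/2)
T(-22)*N(-22) = -33*(-22)² = -33*484 = -22*726 = -15972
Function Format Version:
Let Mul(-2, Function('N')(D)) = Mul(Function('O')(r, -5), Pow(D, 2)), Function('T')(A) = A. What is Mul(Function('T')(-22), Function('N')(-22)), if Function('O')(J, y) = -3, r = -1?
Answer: -15972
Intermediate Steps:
Function('N')(D) = Mul(Rational(3, 2), Pow(D, 2)) (Function('N')(D) = Mul(Rational(-1, 2), Mul(-3, Pow(D, 2))) = Mul(Rational(3, 2), Pow(D, 2)))
Mul(Function('T')(-22), Function('N')(-22)) = Mul(-22, Mul(Rational(3, 2), Pow(-22, 2))) = Mul(-22, Mul(Rational(3, 2), 484)) = Mul(-22, 726) = -15972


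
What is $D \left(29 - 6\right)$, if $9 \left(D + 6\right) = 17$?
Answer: $- \frac{851}{9} \approx -94.556$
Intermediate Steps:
$D = - \frac{37}{9}$ ($D = -6 + \frac{1}{9} \cdot 17 = -6 + \frac{17}{9} = - \frac{37}{9} \approx -4.1111$)
$D \left(29 - 6\right) = - \frac{37 \left(29 - 6\right)}{9} = \left(- \frac{37}{9}\right) 23 = - \frac{851}{9}$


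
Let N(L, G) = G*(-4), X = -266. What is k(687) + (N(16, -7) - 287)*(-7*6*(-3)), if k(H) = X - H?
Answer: -33587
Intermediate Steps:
N(L, G) = -4*G
k(H) = -266 - H
k(687) + (N(16, -7) - 287)*(-7*6*(-3)) = (-266 - 1*687) + (-4*(-7) - 287)*(-7*6*(-3)) = (-266 - 687) + (28 - 287)*(-42*(-3)) = -953 - 259*126 = -953 - 32634 = -33587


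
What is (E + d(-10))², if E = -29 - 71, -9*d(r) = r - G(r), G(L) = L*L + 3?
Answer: 619369/81 ≈ 7646.5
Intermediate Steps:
G(L) = 3 + L² (G(L) = L² + 3 = 3 + L²)
d(r) = ⅓ - r/9 + r²/9 (d(r) = -(r - (3 + r²))/9 = -(r + (-3 - r²))/9 = -(-3 + r - r²)/9 = ⅓ - r/9 + r²/9)
E = -100
(E + d(-10))² = (-100 + (⅓ - ⅑*(-10) + (⅑)*(-10)²))² = (-100 + (⅓ + 10/9 + (⅑)*100))² = (-100 + (⅓ + 10/9 + 100/9))² = (-100 + 113/9)² = (-787/9)² = 619369/81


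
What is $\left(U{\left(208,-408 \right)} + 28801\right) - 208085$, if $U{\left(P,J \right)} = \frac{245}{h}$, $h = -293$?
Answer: $- \frac{52530457}{293} \approx -1.7928 \cdot 10^{5}$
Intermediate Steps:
$U{\left(P,J \right)} = - \frac{245}{293}$ ($U{\left(P,J \right)} = \frac{245}{-293} = 245 \left(- \frac{1}{293}\right) = - \frac{245}{293}$)
$\left(U{\left(208,-408 \right)} + 28801\right) - 208085 = \left(- \frac{245}{293} + 28801\right) - 208085 = \frac{8438448}{293} - 208085 = - \frac{52530457}{293}$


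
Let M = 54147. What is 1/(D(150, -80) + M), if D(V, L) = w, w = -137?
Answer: 1/54010 ≈ 1.8515e-5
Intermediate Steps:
D(V, L) = -137
1/(D(150, -80) + M) = 1/(-137 + 54147) = 1/54010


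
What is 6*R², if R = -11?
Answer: 726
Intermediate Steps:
6*R² = 6*(-11)² = 6*121 = 726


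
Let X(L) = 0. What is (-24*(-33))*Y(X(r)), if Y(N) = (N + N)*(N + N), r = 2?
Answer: 0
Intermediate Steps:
Y(N) = 4*N**2 (Y(N) = (2*N)*(2*N) = 4*N**2)
(-24*(-33))*Y(X(r)) = (-24*(-33))*(4*0**2) = 792*(4*0) = 792*0 = 0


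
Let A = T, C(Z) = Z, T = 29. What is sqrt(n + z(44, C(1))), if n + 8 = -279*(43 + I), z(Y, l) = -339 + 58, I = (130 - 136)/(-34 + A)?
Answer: 8*I*sqrt(4930)/5 ≈ 112.34*I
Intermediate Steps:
A = 29
I = 6/5 (I = (130 - 136)/(-34 + 29) = -6/(-5) = -6*(-1/5) = 6/5 ≈ 1.2000)
z(Y, l) = -281
n = -61699/5 (n = -8 - 279*(43 + 6/5) = -8 - 279*221/5 = -8 - 61659/5 = -61699/5 ≈ -12340.)
sqrt(n + z(44, C(1))) = sqrt(-61699/5 - 281) = sqrt(-63104/5) = 8*I*sqrt(4930)/5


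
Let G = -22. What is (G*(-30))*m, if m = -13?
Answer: -8580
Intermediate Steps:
(G*(-30))*m = -22*(-30)*(-13) = 660*(-13) = -8580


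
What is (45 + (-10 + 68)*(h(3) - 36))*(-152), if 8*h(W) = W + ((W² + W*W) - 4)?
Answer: 291802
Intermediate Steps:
h(W) = -½ + W²/4 + W/8 (h(W) = (W + ((W² + W*W) - 4))/8 = (W + ((W² + W²) - 4))/8 = (W + (2*W² - 4))/8 = (W + (-4 + 2*W²))/8 = (-4 + W + 2*W²)/8 = -½ + W²/4 + W/8)
(45 + (-10 + 68)*(h(3) - 36))*(-152) = (45 + (-10 + 68)*((-½ + (¼)*3² + (⅛)*3) - 36))*(-152) = (45 + 58*((-½ + (¼)*9 + 3/8) - 36))*(-152) = (45 + 58*((-½ + 9/4 + 3/8) - 36))*(-152) = (45 + 58*(17/8 - 36))*(-152) = (45 + 58*(-271/8))*(-152) = (45 - 7859/4)*(-152) = -7679/4*(-152) = 291802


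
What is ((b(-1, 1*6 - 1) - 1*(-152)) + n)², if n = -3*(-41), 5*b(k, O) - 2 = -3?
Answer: 1887876/25 ≈ 75515.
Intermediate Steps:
b(k, O) = -⅕ (b(k, O) = ⅖ + (⅕)*(-3) = ⅖ - ⅗ = -⅕)
n = 123
((b(-1, 1*6 - 1) - 1*(-152)) + n)² = ((-⅕ - 1*(-152)) + 123)² = ((-⅕ + 152) + 123)² = (759/5 + 123)² = (1374/5)² = 1887876/25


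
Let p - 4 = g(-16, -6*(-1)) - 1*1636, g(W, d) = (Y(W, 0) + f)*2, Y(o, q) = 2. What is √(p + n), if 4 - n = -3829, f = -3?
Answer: √2199 ≈ 46.893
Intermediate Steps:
n = 3833 (n = 4 - 1*(-3829) = 4 + 3829 = 3833)
g(W, d) = -2 (g(W, d) = (2 - 3)*2 = -1*2 = -2)
p = -1634 (p = 4 + (-2 - 1*1636) = 4 + (-2 - 1636) = 4 - 1638 = -1634)
√(p + n) = √(-1634 + 3833) = √2199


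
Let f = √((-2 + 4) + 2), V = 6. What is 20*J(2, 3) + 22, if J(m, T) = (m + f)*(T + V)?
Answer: 742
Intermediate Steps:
f = 2 (f = √(2 + 2) = √4 = 2)
J(m, T) = (2 + m)*(6 + T) (J(m, T) = (m + 2)*(T + 6) = (2 + m)*(6 + T))
20*J(2, 3) + 22 = 20*(12 + 2*3 + 6*2 + 3*2) + 22 = 20*(12 + 6 + 12 + 6) + 22 = 20*36 + 22 = 720 + 22 = 742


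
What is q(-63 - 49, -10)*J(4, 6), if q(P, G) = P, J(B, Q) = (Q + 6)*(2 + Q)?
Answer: -10752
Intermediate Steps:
J(B, Q) = (2 + Q)*(6 + Q) (J(B, Q) = (6 + Q)*(2 + Q) = (2 + Q)*(6 + Q))
q(-63 - 49, -10)*J(4, 6) = (-63 - 49)*(12 + 6² + 8*6) = -112*(12 + 36 + 48) = -112*96 = -10752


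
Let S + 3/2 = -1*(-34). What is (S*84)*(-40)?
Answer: -109200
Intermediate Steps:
S = 65/2 (S = -3/2 - 1*(-34) = -3/2 + 34 = 65/2 ≈ 32.500)
(S*84)*(-40) = ((65/2)*84)*(-40) = 2730*(-40) = -109200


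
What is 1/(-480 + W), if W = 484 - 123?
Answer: -1/119 ≈ -0.0084034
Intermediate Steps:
W = 361
1/(-480 + W) = 1/(-480 + 361) = 1/(-119) = -1/119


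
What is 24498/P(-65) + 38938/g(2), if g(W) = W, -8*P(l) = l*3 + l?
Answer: 1314481/65 ≈ 20223.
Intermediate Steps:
P(l) = -l/2 (P(l) = -(l*3 + l)/8 = -(3*l + l)/8 = -l/2)
24498/P(-65) + 38938/g(2) = 24498/((-1/2*(-65))) + 38938/2 = 24498/(65/2) + 38938*(1/2) = 24498*(2/65) + 19469 = 48996/65 + 19469 = 1314481/65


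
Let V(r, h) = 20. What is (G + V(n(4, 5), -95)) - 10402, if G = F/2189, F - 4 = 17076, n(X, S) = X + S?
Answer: -22709118/2189 ≈ -10374.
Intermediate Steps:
n(X, S) = S + X
F = 17080 (F = 4 + 17076 = 17080)
G = 17080/2189 ≈ 7.8027
(G + V(n(4, 5), -95)) - 10402 = (17080/2189 + 20) - 10402 = 60860/2189 - 10402 = -22709118/2189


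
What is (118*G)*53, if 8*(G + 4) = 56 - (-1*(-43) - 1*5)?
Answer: -21889/2 ≈ -10945.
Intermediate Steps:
G = -7/4 (G = -4 + (56 - (-1*(-43) - 1*5))/8 = -4 + (56 - (43 - 5))/8 = -4 + (56 - 1*38)/8 = -4 + (56 - 38)/8 = -4 + (⅛)*18 = -4 + 9/4 = -7/4 ≈ -1.7500)
(118*G)*53 = (118*(-7/4))*53 = -413/2*53 = -21889/2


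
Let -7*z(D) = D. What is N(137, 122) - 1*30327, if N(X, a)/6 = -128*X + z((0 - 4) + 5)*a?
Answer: -949533/7 ≈ -1.3565e+5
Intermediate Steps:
z(D) = -D/7
N(X, a) = -768*X - 6*a/7 (N(X, a) = 6*(-128*X + (-((0 - 4) + 5)/7)*a) = 6*(-128*X + (-(-4 + 5)/7)*a) = 6*(-128*X + (-⅐*1)*a) = 6*(-128*X - a/7) = -768*X - 6*a/7)
N(137, 122) - 1*30327 = (-768*137 - 6/7*122) - 1*30327 = (-105216 - 732/7) - 30327 = -737244/7 - 30327 = -949533/7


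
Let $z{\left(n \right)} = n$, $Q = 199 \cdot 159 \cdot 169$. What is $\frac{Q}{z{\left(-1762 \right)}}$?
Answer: $- \frac{5347329}{1762} \approx -3034.8$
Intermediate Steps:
$Q = 5347329$ ($Q = 31641 \cdot 169 = 5347329$)
$\frac{Q}{z{\left(-1762 \right)}} = \frac{5347329}{-1762} = 5347329 \left(- \frac{1}{1762}\right) = - \frac{5347329}{1762}$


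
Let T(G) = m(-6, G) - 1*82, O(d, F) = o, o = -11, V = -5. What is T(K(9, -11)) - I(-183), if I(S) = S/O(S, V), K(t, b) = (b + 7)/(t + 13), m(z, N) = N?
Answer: -1087/11 ≈ -98.818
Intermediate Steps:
O(d, F) = -11
K(t, b) = (7 + b)/(13 + t)
I(S) = -S/11 (I(S) = S/(-11) = S*(-1/11) = -S/11)
T(G) = -82 + G (T(G) = G - 1*82 = G - 82 = -82 + G)
T(K(9, -11)) - I(-183) = (-82 + (7 - 11)/(13 + 9)) - (-1)*(-183)/11 = (-82 - 4/22) - 1*183/11 = (-82 + (1/22)*(-4)) - 183/11 = (-82 - 2/11) - 183/11 = -904/11 - 183/11 = -1087/11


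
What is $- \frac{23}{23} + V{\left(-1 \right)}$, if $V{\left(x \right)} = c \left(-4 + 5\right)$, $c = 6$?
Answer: $5$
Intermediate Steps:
$V{\left(x \right)} = 6$ ($V{\left(x \right)} = 6 \left(-4 + 5\right) = 6 \cdot 1 = 6$)
$- \frac{23}{23} + V{\left(-1 \right)} = - \frac{23}{23} + 6 = \left(-23\right) \frac{1}{23} + 6 = -1 + 6 = 5$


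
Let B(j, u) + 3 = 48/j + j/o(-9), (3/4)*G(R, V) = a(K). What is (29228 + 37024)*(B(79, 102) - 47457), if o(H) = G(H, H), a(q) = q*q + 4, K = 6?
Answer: -9935613634311/3160 ≈ -3.1442e+9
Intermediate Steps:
a(q) = 4 + q² (a(q) = q² + 4 = 4 + q²)
G(R, V) = 160/3 (G(R, V) = 4*(4 + 6²)/3 = 4*(4 + 36)/3 = (4/3)*40 = 160/3)
o(H) = 160/3
B(j, u) = -3 + 48/j + 3*j/160 (B(j, u) = -3 + (48/j + j/(160/3)) = -3 + (48/j + j*(3/160)) = -3 + (48/j + 3*j/160) = -3 + 48/j + 3*j/160)
(29228 + 37024)*(B(79, 102) - 47457) = (29228 + 37024)*((-3 + 48/79 + (3/160)*79) - 47457) = 66252*((-3 + 48*(1/79) + 237/160) - 47457) = 66252*((-3 + 48/79 + 237/160) - 47457) = 66252*(-11517/12640 - 47457) = 66252*(-599867997/12640) = -9935613634311/3160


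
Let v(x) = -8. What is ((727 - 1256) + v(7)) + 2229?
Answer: 1692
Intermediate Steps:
((727 - 1256) + v(7)) + 2229 = ((727 - 1256) - 8) + 2229 = (-529 - 8) + 2229 = -537 + 2229 = 1692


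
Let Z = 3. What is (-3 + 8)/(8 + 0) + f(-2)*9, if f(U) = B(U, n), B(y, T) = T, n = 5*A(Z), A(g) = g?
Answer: 1085/8 ≈ 135.63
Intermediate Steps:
n = 15 (n = 5*3 = 15)
f(U) = 15
(-3 + 8)/(8 + 0) + f(-2)*9 = (-3 + 8)/(8 + 0) + 15*9 = 5/8 + 135 = 1085/8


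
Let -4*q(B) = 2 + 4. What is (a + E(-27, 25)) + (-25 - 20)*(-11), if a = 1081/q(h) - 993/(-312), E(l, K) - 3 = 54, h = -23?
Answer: -51631/312 ≈ -165.48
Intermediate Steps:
E(l, K) = 57 (E(l, K) = 3 + 54 = 57)
q(B) = -3/2 (q(B) = -(2 + 4)/4 = -¼*6 = -3/2)
a = -223855/312 (a = 1081/(-3/2) - 993/(-312) = 1081*(-⅔) - 993*(-1/312) = -2162/3 + 331/104 = -223855/312 ≈ -717.48)
(a + E(-27, 25)) + (-25 - 20)*(-11) = (-223855/312 + 57) + (-25 - 20)*(-11) = -206071/312 - 45*(-11) = -206071/312 + 495 = -51631/312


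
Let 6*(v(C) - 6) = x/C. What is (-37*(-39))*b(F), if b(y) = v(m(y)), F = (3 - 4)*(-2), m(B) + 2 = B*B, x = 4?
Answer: 9139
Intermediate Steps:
m(B) = -2 + B² (m(B) = -2 + B*B = -2 + B²)
v(C) = 6 + 2/(3*C) (v(C) = 6 + (4/C)/6 = 6 + 2/(3*C))
F = 2 (F = -1*(-2) = 2)
b(y) = 6 + 2/(3*(-2 + y²))
(-37*(-39))*b(F) = (-37*(-39))*(2*(-17 + 9*2²)/(3*(-2 + 2²))) = 1443*(2*(-17 + 9*4)/(3*(-2 + 4))) = 1443*((⅔)*(-17 + 36)/2) = 1443*((⅔)*(½)*19) = 1443*(19/3) = 9139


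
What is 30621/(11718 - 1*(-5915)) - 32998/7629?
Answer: -348246125/134522157 ≈ -2.5888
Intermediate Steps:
30621/(11718 - 1*(-5915)) - 32998/7629 = 30621/(11718 + 5915) - 32998*1/7629 = 30621/17633 - 32998/7629 = -348246125/134522157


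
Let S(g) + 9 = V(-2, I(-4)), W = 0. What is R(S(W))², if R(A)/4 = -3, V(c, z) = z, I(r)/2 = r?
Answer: 144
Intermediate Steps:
I(r) = 2*r
S(g) = -17 (S(g) = -9 + 2*(-4) = -9 - 8 = -17)
R(A) = -12 (R(A) = 4*(-3) = -12)
R(S(W))² = (-12)² = 144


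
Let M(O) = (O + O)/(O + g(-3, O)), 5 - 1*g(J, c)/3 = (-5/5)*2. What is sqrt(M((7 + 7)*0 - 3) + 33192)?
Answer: 5*sqrt(11949)/3 ≈ 182.19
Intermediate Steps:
g(J, c) = 21 (g(J, c) = 15 - 3*-5/5*2 = 15 - 3*(1/5)*(-5)*2 = 15 - (-3)*2 = 15 - 3*(-2) = 15 + 6 = 21)
M(O) = 2*O/(21 + O) (M(O) = (O + O)/(O + 21) = (2*O)/(21 + O) = 2*O/(21 + O))
sqrt(M((7 + 7)*0 - 3) + 33192) = sqrt(2*((7 + 7)*0 - 3)/(21 + ((7 + 7)*0 - 3)) + 33192) = sqrt(2*(14*0 - 3)/(21 + (14*0 - 3)) + 33192) = sqrt(2*(0 - 3)/(21 + (0 - 3)) + 33192) = sqrt(2*(-3)/(21 - 3) + 33192) = sqrt(2*(-3)/18 + 33192) = sqrt(2*(-3)*(1/18) + 33192) = sqrt(-1/3 + 33192) = sqrt(99575/3) = 5*sqrt(11949)/3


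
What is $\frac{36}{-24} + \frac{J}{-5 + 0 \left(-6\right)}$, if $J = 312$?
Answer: $- \frac{639}{10} \approx -63.9$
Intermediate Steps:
$\frac{36}{-24} + \frac{J}{-5 + 0 \left(-6\right)} = \frac{36}{-24} + \frac{312}{-5 + 0 \left(-6\right)} = 36 \left(- \frac{1}{24}\right) + \frac{312}{-5 + 0} = - \frac{3}{2} + \frac{312}{-5} = - \frac{3}{2} + 312 \left(- \frac{1}{5}\right) = - \frac{3}{2} - \frac{312}{5} = - \frac{639}{10}$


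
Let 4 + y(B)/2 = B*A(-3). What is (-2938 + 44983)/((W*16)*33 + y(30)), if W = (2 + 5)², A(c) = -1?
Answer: 42045/25804 ≈ 1.6294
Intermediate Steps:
W = 49 (W = 7² = 49)
y(B) = -8 - 2*B (y(B) = -8 + 2*(B*(-1)) = -8 + 2*(-B) = -8 - 2*B)
(-2938 + 44983)/((W*16)*33 + y(30)) = (-2938 + 44983)/((49*16)*33 + (-8 - 2*30)) = 42045/(784*33 + (-8 - 60)) = 42045/(25872 - 68) = 42045/25804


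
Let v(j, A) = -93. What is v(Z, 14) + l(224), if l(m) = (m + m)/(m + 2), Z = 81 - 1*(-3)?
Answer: -10285/113 ≈ -91.018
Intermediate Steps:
Z = 84 (Z = 81 + 3 = 84)
l(m) = 2*m/(2 + m) (l(m) = (2*m)/(2 + m) = 2*m/(2 + m))
v(Z, 14) + l(224) = -93 + 2*224/(2 + 224) = -93 + 2*224/226 = -93 + 2*224*(1/226) = -93 + 224/113 = -10285/113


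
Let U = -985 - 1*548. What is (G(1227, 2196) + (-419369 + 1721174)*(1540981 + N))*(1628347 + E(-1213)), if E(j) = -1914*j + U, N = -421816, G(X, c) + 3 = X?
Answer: 5752700416864100304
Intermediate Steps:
G(X, c) = -3 + X
U = -1533 (U = -985 - 548 = -1533)
E(j) = -1533 - 1914*j (E(j) = -1914*j - 1533 = -1533 - 1914*j)
(G(1227, 2196) + (-419369 + 1721174)*(1540981 + N))*(1628347 + E(-1213)) = ((-3 + 1227) + (-419369 + 1721174)*(1540981 - 421816))*(1628347 + (-1533 - 1914*(-1213))) = (1224 + 1301805*1119165)*(1628347 + (-1533 + 2321682)) = (1224 + 1456934592825)*(1628347 + 2320149) = 1456934594049*3948496 = 5752700416864100304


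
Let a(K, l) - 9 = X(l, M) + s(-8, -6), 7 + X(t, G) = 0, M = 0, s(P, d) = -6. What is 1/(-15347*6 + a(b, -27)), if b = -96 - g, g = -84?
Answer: -1/92086 ≈ -1.0859e-5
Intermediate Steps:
X(t, G) = -7 (X(t, G) = -7 + 0 = -7)
b = -12 (b = -96 - 1*(-84) = -96 + 84 = -12)
a(K, l) = -4 (a(K, l) = 9 + (-7 - 6) = 9 - 13 = -4)
1/(-15347*6 + a(b, -27)) = 1/(-15347*6 - 4) = 1/(-92082 - 4) = 1/(-92086) = -1/92086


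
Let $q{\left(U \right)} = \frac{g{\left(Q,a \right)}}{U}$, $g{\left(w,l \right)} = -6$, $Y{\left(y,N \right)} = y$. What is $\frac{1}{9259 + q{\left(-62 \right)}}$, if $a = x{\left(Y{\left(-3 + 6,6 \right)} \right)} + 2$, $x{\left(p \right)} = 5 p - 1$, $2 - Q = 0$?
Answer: $\frac{31}{287032} \approx 0.000108$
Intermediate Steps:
$Q = 2$ ($Q = 2 - 0 = 2 + 0 = 2$)
$x{\left(p \right)} = -1 + 5 p$
$a = 16$ ($a = \left(-1 + 5 \left(-3 + 6\right)\right) + 2 = \left(-1 + 5 \cdot 3\right) + 2 = \left(-1 + 15\right) + 2 = 14 + 2 = 16$)
$q{\left(U \right)} = - \frac{6}{U}$
$\frac{1}{9259 + q{\left(-62 \right)}} = \frac{1}{9259 - \frac{6}{-62}} = \frac{1}{9259 - - \frac{3}{31}} = \frac{1}{9259 + \frac{3}{31}} = \frac{1}{\frac{287032}{31}} = \frac{31}{287032}$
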